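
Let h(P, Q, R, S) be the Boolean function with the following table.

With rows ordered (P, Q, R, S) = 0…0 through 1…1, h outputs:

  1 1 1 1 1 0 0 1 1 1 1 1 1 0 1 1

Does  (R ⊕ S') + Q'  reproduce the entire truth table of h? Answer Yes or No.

Evaluate (R ⊕ S') + Q' on each row and compare to h:
  P=0, Q=0, R=0, S=0: formula gives 1, h = 1 ✓
  P=0, Q=0, R=0, S=1: formula gives 1, h = 1 ✓
  P=0, Q=0, R=1, S=0: formula gives 1, h = 1 ✓
  P=0, Q=0, R=1, S=1: formula gives 1, h = 1 ✓
  …
  P=1, Q=1, R=1, S=0: formula gives 0, but h = 1 ✗
A single disagreement suffices: at (1,1,1,0) they differ, so the formula does not compute h.

No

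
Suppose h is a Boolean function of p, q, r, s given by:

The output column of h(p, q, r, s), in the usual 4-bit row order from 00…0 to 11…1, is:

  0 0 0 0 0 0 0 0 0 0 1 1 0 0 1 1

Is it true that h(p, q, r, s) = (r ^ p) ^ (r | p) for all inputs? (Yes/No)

Yes

Check the formula against h row by row:
  p=0, q=0, r=0, s=0: formula gives 0, h = 0 ✓
  p=0, q=0, r=0, s=1: formula gives 0, h = 0 ✓
  p=0, q=0, r=1, s=0: formula gives 0, h = 0 ✓
  p=0, q=0, r=1, s=1: formula gives 0, h = 0 ✓
  … (the remaining 12 rows also agree.)
All 16 rows match — the expression computes h exactly.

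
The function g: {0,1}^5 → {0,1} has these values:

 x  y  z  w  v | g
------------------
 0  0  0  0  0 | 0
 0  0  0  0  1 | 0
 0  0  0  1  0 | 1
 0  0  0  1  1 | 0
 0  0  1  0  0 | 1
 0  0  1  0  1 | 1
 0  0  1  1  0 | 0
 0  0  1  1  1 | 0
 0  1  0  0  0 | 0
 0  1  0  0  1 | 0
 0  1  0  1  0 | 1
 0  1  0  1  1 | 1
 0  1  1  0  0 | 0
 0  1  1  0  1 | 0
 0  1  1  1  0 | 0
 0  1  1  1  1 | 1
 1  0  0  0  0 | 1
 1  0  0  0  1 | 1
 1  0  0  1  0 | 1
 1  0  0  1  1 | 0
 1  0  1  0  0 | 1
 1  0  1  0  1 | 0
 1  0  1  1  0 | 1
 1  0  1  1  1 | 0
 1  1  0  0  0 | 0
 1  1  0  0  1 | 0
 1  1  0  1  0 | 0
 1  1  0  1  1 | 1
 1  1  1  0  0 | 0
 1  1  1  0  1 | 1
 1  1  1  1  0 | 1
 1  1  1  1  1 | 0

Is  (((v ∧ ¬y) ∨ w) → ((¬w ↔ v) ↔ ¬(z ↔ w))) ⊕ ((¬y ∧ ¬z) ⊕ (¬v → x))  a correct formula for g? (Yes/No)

No

Check the formula against g row by row:
  x=0, y=0, z=0, w=0, v=0: formula gives 0, g = 0 ✓
  x=0, y=0, z=0, w=0, v=1: formula gives 0, g = 0 ✓
  x=0, y=0, z=0, w=1, v=0: formula gives 0, but g = 1 ✗
Row (0,0,0,1,0) is a counterexample, so the formula is not equivalent to g.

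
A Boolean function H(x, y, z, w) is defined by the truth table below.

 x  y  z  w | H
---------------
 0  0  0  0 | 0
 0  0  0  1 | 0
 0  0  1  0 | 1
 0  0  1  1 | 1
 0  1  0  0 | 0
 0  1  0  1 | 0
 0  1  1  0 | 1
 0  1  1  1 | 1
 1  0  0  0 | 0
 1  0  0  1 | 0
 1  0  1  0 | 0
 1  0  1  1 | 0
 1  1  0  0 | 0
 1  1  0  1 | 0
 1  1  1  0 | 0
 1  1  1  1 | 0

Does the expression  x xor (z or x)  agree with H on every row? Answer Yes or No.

Yes

Check the formula against H row by row:
  x=0, y=0, z=0, w=0: formula gives 0, H = 0 ✓
  x=0, y=0, z=0, w=1: formula gives 0, H = 0 ✓
  x=0, y=0, z=1, w=0: formula gives 1, H = 1 ✓
  x=0, y=0, z=1, w=1: formula gives 1, H = 1 ✓
  … (the remaining 12 rows also agree.)
All 16 rows match — the expression computes H exactly.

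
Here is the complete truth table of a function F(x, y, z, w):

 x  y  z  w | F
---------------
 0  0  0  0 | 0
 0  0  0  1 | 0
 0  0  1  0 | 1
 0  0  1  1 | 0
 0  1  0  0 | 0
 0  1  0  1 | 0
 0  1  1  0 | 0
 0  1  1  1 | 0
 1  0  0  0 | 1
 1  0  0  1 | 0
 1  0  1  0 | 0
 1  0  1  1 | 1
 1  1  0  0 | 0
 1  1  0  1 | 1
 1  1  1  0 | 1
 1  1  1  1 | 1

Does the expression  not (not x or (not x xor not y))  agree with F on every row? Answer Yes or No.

Check the formula against F row by row:
  x=0, y=0, z=0, w=0: formula gives 0, F = 0 ✓
  x=0, y=0, z=0, w=1: formula gives 0, F = 0 ✓
  x=0, y=0, z=1, w=0: formula gives 0, but F = 1 ✗
A single disagreement suffices: at (0,0,1,0) they differ, so the formula does not compute F.

No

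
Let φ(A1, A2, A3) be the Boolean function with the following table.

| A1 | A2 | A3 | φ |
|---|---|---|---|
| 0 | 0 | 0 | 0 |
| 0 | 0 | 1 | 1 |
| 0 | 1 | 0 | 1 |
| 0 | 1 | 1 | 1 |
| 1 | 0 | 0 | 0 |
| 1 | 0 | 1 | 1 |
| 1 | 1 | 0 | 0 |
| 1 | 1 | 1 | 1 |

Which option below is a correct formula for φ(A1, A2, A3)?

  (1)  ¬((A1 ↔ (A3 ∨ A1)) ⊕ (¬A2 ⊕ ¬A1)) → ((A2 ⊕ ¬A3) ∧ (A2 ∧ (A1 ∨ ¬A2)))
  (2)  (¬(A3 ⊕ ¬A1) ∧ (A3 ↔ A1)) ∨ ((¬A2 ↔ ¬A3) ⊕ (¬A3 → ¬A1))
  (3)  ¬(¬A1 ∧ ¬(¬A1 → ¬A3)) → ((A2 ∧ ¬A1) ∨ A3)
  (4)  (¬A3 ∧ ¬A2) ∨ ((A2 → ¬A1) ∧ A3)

3

(1) fails at (0,0,0): the formula yields 1, φ is 0.
(2) fails at (0,1,1): the formula yields 0, φ is 1.
(4) fails at (0,0,0): the formula yields 1, φ is 0.
That leaves (3). Evaluating it on every row reproduces the table of φ exactly.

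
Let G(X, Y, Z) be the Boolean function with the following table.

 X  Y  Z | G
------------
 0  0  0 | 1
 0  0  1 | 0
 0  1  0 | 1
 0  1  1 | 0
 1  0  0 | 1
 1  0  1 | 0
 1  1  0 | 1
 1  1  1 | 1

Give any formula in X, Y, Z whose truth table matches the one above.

The 0-rows are (0,0,1), (0,1,1), (1,0,1). Take each as a conjunction (¬X·¬Y·Z, ¬X·Y·Z, X·¬Y·Z), form their disjunction, and complement — that gives a formula that is 1 everywhere G is.

G(X, Y, Z) = NOT ((((NOT X AND NOT Y) AND Z) OR ((NOT X AND Y) AND Z)) OR ((X AND NOT Y) AND Z))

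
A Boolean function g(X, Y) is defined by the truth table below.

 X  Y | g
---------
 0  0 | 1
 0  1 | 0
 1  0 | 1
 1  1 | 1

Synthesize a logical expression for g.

g(X, Y) = Y → X

This is Y → X (false only at 0,1).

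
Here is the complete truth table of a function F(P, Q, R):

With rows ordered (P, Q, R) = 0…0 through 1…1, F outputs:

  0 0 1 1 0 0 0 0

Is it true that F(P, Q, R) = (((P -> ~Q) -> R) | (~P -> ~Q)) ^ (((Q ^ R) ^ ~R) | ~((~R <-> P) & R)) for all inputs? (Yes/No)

Yes

Check the formula against F row by row:
  P=0, Q=0, R=0: formula gives 0, F = 0 ✓
  P=0, Q=0, R=1: formula gives 0, F = 0 ✓
  P=0, Q=1, R=0: formula gives 1, F = 1 ✓
  P=0, Q=1, R=1: formula gives 1, F = 1 ✓
  P=1, Q=0, R=0: formula gives 0, F = 0 ✓
  …and likewise for the remaining 3 rows.
No disagreement on any input; they are logically equivalent.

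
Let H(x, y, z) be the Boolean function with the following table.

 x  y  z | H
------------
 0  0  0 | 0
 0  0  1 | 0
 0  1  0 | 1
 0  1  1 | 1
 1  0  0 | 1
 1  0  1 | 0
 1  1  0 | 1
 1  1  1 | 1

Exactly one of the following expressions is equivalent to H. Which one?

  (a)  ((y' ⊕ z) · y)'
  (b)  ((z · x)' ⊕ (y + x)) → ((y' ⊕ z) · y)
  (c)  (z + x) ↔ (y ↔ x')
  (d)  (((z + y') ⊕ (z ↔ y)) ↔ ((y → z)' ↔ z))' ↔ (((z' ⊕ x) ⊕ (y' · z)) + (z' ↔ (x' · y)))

b

(a) fails at (0,0,0): the formula yields 1, H is 0.
(c) fails at (0,0,0): the formula yields 1, H is 0.
(d) fails at (0,0,0): the formula yields 1, H is 0.
That leaves (b). Evaluating it on every row reproduces the table of H exactly.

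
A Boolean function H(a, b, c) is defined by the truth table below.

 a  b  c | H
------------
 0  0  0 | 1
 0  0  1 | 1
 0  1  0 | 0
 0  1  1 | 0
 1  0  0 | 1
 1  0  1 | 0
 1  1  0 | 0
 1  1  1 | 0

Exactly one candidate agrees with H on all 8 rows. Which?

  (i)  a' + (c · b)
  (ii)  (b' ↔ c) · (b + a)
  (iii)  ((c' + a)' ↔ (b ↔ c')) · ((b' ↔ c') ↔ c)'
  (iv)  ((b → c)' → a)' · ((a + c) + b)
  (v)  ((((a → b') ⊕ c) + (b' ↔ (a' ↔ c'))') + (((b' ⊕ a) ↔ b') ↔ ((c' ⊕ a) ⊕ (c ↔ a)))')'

(i) disagrees with H on (0,1,0) (formula → 1, table → 0); rule it out.
(ii) disagrees with H on (0,0,0) (formula → 0, table → 1); rule it out.
(iv) disagrees with H on (0,0,0) (formula → 0, table → 1); rule it out.
(v) disagrees with H on (0,0,0) (formula → 0, table → 1); rule it out.
That leaves (iii). Evaluating it on every row reproduces the table of H exactly.

iii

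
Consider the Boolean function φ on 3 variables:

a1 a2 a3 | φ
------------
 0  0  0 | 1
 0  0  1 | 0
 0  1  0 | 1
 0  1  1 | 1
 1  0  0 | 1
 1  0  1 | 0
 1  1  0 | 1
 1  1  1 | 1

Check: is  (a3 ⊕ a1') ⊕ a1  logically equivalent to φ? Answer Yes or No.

No

Evaluate (a3 ⊕ a1') ⊕ a1 on each row and compare to φ:
  a1=0, a2=0, a3=0: formula gives 1, φ = 1 ✓
  a1=0, a2=0, a3=1: formula gives 0, φ = 0 ✓
  a1=0, a2=1, a3=0: formula gives 1, φ = 1 ✓
  a1=0, a2=1, a3=1: formula gives 0, but φ = 1 ✗
A single disagreement suffices: at (0,1,1) they differ, so the formula does not compute φ.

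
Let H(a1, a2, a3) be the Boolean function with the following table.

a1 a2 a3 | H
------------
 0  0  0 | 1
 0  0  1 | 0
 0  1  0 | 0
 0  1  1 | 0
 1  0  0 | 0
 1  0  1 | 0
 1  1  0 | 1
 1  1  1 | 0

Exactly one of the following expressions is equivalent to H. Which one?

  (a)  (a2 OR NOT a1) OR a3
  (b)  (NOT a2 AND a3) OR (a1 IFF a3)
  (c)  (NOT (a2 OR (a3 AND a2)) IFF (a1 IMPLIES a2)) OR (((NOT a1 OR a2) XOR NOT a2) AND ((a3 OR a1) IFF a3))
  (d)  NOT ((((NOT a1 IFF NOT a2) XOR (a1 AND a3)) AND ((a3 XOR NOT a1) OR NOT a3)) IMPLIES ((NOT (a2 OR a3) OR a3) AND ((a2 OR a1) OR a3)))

d

(a) fails at (0,0,1): the formula yields 1, H is 0.
(b) fails at (0,0,1): the formula yields 1, H is 0.
(c) fails at (0,0,1): the formula yields 1, H is 0.
(d) is the remaining candidate, and it agrees with H on all 8 inputs.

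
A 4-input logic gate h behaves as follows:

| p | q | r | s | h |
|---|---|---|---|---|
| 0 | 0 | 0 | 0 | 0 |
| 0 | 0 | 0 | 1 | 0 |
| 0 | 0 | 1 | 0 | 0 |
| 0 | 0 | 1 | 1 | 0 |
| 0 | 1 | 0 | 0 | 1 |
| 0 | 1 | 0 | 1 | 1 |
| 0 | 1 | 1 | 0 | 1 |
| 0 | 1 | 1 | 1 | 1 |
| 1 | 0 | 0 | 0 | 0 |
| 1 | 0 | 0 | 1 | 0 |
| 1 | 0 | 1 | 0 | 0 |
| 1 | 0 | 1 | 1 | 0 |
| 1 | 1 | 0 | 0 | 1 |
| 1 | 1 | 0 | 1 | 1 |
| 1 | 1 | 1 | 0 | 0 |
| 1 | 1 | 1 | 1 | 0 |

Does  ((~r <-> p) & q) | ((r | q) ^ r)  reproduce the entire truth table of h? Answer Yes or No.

Yes

Test each input against both h and the formula:
  p=0, q=0, r=0, s=0: formula gives 0, h = 0 ✓
  p=0, q=0, r=0, s=1: formula gives 0, h = 0 ✓
  p=0, q=0, r=1, s=0: formula gives 0, h = 0 ✓
  p=0, q=0, r=1, s=1: formula gives 0, h = 0 ✓
  …and likewise for the remaining 12 rows.
All 16 rows match — the expression computes h exactly.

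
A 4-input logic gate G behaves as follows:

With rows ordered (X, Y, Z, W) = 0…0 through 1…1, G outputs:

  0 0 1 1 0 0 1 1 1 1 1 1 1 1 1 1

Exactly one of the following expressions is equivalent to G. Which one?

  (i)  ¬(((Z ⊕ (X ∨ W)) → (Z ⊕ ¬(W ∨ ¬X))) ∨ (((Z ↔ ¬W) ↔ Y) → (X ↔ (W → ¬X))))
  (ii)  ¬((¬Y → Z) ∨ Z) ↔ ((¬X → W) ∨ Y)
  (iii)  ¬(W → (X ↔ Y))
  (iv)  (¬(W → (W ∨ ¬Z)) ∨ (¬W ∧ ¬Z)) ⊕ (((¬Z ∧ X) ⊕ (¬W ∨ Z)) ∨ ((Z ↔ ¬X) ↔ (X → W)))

iv

(i) fails at (0,0,1,0): the formula yields 0, G is 1.
(ii) fails at (0,0,0,1): the formula yields 1, G is 0.
(iii) fails at (0,0,1,0): the formula yields 0, G is 1.
Only (iv) survives; checking it on all 16 rows confirms it matches G.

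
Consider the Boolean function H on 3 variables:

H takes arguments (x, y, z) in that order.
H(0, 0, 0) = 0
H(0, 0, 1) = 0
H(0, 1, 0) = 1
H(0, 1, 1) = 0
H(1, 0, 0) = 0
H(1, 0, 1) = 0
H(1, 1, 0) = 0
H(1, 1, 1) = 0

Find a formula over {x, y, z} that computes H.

H is 1 on exactly one input, (0,1,0), whose minterm is ¬x·y·¬z. So H is just that conjunction.

H(x, y, z) = (not x and y) and not z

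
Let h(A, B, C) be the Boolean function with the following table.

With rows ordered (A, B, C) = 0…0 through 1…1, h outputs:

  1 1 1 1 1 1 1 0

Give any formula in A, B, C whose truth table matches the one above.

The output is 0 only when every input is 1 — NAND of all inputs.

h(A, B, C) = ~((A & B) & C)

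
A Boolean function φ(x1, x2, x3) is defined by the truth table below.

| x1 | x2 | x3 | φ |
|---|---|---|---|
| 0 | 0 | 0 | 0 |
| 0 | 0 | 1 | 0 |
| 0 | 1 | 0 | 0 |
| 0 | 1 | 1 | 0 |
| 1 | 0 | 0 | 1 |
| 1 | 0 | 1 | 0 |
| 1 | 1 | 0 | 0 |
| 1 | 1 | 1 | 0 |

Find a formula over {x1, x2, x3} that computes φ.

φ is 1 on exactly one input, (1,0,0), whose minterm is x1·¬x2·¬x3. So φ is just that conjunction.

φ(x1, x2, x3) = (x1 ∧ ¬x2) ∧ ¬x3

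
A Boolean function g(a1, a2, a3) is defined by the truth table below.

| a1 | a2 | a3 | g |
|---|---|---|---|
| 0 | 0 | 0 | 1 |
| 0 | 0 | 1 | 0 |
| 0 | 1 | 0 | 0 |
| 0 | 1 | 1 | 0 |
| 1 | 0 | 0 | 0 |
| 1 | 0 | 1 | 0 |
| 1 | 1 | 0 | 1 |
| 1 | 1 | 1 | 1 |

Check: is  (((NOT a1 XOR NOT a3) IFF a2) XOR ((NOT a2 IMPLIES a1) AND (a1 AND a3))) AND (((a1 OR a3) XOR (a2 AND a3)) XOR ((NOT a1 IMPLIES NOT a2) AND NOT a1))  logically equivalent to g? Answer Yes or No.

Evaluate (((NOT a1 XOR NOT a3) IFF a2) XOR ((NOT a2 IMPLIES a1) AND (a1 AND a3))) AND (((a1 OR a3) XOR (a2 AND a3)) XOR ((NOT a1 IMPLIES NOT a2) AND NOT a1)) on each row and compare to g:
  a1=0, a2=0, a3=0: formula gives 1, g = 1 ✓
  a1=0, a2=0, a3=1: formula gives 0, g = 0 ✓
  a1=0, a2=1, a3=0: formula gives 0, g = 0 ✓
  a1=0, a2=1, a3=1: formula gives 0, g = 0 ✓
  a1=1, a2=0, a3=0: formula gives 0, g = 0 ✓
  …
  a1=1, a2=1, a3=1: formula gives 0, but g = 1 ✗
Since they disagree at (1,1,1), the expression is not a correct formula for g.

No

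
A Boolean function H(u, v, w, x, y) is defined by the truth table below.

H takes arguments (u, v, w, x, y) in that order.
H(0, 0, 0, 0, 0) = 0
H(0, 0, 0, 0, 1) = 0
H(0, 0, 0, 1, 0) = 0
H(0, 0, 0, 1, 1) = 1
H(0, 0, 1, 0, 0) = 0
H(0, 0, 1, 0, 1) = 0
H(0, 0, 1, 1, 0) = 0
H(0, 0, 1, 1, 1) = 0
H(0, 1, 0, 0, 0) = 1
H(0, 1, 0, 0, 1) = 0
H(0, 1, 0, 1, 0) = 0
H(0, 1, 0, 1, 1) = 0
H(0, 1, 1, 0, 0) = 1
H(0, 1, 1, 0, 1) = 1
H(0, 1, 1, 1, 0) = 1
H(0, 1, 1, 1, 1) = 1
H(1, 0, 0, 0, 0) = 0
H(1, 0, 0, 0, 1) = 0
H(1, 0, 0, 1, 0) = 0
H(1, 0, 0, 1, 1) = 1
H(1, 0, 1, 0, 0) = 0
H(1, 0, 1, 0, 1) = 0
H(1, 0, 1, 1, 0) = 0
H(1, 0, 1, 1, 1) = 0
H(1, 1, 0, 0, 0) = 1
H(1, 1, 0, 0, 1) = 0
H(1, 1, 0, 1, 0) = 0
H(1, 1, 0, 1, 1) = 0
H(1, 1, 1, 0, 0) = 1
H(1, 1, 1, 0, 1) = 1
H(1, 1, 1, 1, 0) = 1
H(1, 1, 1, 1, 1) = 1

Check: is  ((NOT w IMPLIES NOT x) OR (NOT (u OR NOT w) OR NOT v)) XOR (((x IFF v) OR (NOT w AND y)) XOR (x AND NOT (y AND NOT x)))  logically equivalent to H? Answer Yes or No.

Evaluate ((NOT w IMPLIES NOT x) OR (NOT (u OR NOT w) OR NOT v)) XOR (((x IFF v) OR (NOT w AND y)) XOR (x AND NOT (y AND NOT x))) on each row and compare to H:
  u=0, v=0, w=0, x=0, y=0: formula gives 0, H = 0 ✓
  u=0, v=0, w=0, x=0, y=1: formula gives 0, H = 0 ✓
  u=0, v=0, w=0, x=1, y=0: formula gives 0, H = 0 ✓
  u=0, v=0, w=0, x=1, y=1: formula gives 1, H = 1 ✓
  …and likewise for the remaining 28 rows.
All 32 rows match — the expression computes H exactly.

Yes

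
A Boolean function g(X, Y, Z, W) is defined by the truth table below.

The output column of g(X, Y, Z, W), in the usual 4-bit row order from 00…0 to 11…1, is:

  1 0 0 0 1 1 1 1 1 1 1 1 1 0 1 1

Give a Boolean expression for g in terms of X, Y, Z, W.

The 0-rows are (0,0,0,1), (0,0,1,0), (0,0,1,1), (1,1,0,1). Take each as a conjunction (¬X·¬Y·¬Z·W, ¬X·¬Y·Z·¬W, ¬X·¬Y·Z·W, X·Y·¬Z·W), form their disjunction, and complement — that gives a formula that is 1 everywhere g is.

g(X, Y, Z, W) = ((((((X' · Y') · Z') · W) + (((X' · Y') · Z) · W')) + (((X' · Y') · Z) · W)) + (((X · Y) · Z') · W))'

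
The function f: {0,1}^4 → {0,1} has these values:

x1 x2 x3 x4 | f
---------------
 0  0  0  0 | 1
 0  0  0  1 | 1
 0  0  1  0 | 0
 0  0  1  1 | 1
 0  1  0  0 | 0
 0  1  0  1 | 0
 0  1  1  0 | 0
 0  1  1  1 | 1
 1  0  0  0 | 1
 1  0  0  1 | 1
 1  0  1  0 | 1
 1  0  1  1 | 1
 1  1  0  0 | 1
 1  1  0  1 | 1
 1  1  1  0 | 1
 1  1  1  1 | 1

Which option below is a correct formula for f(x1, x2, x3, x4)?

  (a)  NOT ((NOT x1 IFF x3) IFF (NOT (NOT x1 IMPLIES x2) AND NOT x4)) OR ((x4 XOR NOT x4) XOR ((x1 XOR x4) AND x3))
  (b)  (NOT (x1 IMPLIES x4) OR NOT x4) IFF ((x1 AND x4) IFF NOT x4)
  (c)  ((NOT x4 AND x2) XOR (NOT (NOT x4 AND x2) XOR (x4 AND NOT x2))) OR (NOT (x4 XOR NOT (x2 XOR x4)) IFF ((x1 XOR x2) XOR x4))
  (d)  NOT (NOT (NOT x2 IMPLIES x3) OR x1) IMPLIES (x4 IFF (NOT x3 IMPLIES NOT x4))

(a) disagrees with f on (0,0,1,0) (formula → 1, table → 0); rule it out.
(b) disagrees with f on (0,0,0,0) (formula → 0, table → 1); rule it out.
(c) disagrees with f on (0,0,0,1) (formula → 0, table → 1); rule it out.
That leaves (d). Evaluating it on every row reproduces the table of f exactly.

d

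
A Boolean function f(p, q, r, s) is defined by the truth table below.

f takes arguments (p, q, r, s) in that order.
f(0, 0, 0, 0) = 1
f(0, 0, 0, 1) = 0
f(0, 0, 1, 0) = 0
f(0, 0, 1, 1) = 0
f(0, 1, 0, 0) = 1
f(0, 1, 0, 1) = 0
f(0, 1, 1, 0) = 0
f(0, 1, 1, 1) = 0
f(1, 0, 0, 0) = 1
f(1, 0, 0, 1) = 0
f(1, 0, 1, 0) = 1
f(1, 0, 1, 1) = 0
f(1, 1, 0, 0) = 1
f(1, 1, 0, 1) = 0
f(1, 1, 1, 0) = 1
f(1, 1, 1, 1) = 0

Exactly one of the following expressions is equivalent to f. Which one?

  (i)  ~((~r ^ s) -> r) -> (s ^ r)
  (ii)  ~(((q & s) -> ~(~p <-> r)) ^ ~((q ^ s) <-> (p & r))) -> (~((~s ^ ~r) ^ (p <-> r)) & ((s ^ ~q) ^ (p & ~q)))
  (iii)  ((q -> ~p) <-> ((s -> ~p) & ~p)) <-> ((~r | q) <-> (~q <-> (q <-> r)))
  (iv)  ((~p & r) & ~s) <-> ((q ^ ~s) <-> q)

iv

(i) disagrees with f on (0,0,0,0) (formula → 0, table → 1); rule it out.
(ii) disagrees with f on (0,0,1,0) (formula → 1, table → 0); rule it out.
(iii) disagrees with f on (0,0,0,1) (formula → 1, table → 0); rule it out.
(iv) is the remaining candidate, and it agrees with f on all 16 inputs.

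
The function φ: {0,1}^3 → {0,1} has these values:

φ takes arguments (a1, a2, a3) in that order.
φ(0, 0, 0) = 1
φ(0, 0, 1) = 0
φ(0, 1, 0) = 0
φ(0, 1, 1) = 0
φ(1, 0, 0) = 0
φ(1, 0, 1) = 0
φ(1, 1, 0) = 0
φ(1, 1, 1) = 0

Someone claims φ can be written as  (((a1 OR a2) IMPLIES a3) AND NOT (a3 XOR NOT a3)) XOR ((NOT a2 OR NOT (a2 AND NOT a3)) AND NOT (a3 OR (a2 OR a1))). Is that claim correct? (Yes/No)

Yes

Test each input against both φ and the formula:
  a1=0, a2=0, a3=0: formula gives 1, φ = 1 ✓
  a1=0, a2=0, a3=1: formula gives 0, φ = 0 ✓
  a1=0, a2=1, a3=0: formula gives 0, φ = 0 ✓
  a1=0, a2=1, a3=1: formula gives 0, φ = 0 ✓
  a1=1, a2=0, a3=0: formula gives 0, φ = 0 ✓
  …and likewise for the remaining 3 rows.
Every row agrees, so the formula is equivalent.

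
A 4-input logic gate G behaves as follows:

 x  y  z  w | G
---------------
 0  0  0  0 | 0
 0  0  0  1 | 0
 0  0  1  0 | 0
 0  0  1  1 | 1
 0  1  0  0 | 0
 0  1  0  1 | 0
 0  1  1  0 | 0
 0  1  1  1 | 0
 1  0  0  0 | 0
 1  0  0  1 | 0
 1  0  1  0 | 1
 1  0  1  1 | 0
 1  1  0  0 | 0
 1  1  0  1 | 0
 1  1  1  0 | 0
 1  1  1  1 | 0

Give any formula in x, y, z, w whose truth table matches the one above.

Collect the rows where G=1 — (0,0,1,1), (1,0,1,0) — and write one minterm per row: ¬x·¬y·z·w, x·¬y·z·¬w. Their union (logical OR) reproduces the table exactly.

G(x, y, z, w) = (((~x & ~y) & z) & w) | (((x & ~y) & z) & ~w)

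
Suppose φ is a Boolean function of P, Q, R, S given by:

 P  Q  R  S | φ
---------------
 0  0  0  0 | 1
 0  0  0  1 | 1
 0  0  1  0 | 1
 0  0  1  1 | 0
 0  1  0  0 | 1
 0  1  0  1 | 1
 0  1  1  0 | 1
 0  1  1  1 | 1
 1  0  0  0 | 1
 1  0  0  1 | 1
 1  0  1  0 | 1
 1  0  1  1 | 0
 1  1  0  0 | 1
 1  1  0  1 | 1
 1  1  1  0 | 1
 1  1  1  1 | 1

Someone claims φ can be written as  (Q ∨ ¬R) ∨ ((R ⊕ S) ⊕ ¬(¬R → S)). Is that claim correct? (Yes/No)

Yes

Test each input against both φ and the formula:
  P=0, Q=0, R=0, S=0: formula gives 1, φ = 1 ✓
  P=0, Q=0, R=0, S=1: formula gives 1, φ = 1 ✓
  P=0, Q=0, R=1, S=0: formula gives 1, φ = 1 ✓
  P=0, Q=0, R=1, S=1: formula gives 0, φ = 0 ✓
  … (the remaining 12 rows also agree.)
All 16 rows match — the expression computes φ exactly.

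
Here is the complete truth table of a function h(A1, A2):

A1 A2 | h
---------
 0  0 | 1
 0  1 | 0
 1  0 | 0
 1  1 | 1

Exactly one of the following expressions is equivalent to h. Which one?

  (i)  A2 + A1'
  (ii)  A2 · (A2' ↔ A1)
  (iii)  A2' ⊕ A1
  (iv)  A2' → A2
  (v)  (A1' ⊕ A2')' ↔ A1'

iii

(i) disagrees with h on (0,1) (formula → 1, table → 0); rule it out.
(ii) disagrees with h on (0,0) (formula → 0, table → 1); rule it out.
(iv) disagrees with h on (0,0) (formula → 0, table → 1); rule it out.
(v) disagrees with h on (1,0) (formula → 1, table → 0); rule it out.
Only (iii) survives; checking it on all 4 rows confirms it matches h.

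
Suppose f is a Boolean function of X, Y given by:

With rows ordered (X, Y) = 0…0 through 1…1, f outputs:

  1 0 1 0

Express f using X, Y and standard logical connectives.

f(X, Y) = ¬Y

The output is the negation of Y.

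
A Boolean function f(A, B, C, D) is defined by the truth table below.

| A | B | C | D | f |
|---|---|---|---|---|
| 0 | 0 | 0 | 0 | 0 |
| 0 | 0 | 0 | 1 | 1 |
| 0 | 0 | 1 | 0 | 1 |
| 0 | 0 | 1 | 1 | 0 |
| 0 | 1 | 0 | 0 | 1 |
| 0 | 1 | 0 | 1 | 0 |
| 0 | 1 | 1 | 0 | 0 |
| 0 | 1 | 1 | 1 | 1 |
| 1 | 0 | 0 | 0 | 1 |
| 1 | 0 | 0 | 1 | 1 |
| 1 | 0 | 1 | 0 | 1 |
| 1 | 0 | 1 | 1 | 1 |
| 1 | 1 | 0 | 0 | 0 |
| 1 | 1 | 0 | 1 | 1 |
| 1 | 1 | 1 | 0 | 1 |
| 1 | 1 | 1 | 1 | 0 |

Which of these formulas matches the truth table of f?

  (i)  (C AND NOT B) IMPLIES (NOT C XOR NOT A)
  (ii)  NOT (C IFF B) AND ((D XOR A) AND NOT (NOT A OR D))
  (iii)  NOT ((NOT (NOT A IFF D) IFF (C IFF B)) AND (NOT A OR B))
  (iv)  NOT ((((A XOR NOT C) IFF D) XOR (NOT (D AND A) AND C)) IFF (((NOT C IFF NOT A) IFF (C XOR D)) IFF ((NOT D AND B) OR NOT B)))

(i) fails at (0,0,0,0): the formula yields 1, f is 0.
(ii) fails at (0,0,0,1): the formula yields 0, f is 1.
(iv) fails at (0,0,0,1): the formula yields 0, f is 1.
(iii) is the remaining candidate, and it agrees with f on all 16 inputs.

iii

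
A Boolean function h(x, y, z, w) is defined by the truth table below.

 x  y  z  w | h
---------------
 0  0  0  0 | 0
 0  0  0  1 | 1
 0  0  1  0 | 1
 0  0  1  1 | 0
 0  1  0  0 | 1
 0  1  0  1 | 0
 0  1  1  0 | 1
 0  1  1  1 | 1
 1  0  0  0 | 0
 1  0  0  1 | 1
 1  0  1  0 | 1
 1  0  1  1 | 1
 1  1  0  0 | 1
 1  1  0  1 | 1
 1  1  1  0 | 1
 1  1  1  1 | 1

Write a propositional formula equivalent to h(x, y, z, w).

There are just 4 zero rows: (0,0,0,0), (0,0,1,1), (0,1,0,1), (1,0,0,0). Their minterms are ¬x·¬y·¬z·¬w, ¬x·¬y·z·w, ¬x·y·¬z·w, x·¬y·¬z·¬w; the OR of those covers precisely the 0-outputs, and negating it yields h.

h(x, y, z, w) = ~((((((~x & ~y) & ~z) & ~w) | (((~x & ~y) & z) & w)) | (((~x & y) & ~z) & w)) | (((x & ~y) & ~z) & ~w))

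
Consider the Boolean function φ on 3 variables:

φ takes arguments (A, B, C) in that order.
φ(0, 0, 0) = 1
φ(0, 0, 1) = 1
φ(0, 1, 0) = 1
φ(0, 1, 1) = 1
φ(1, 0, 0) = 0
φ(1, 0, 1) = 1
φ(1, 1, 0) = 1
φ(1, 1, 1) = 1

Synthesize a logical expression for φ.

φ is 0 on exactly one input, (1,0,0), whose minterm is A·¬B·¬C. So φ is the negation of that single conjunction.

φ(A, B, C) = ¬((A ∧ ¬B) ∧ ¬C)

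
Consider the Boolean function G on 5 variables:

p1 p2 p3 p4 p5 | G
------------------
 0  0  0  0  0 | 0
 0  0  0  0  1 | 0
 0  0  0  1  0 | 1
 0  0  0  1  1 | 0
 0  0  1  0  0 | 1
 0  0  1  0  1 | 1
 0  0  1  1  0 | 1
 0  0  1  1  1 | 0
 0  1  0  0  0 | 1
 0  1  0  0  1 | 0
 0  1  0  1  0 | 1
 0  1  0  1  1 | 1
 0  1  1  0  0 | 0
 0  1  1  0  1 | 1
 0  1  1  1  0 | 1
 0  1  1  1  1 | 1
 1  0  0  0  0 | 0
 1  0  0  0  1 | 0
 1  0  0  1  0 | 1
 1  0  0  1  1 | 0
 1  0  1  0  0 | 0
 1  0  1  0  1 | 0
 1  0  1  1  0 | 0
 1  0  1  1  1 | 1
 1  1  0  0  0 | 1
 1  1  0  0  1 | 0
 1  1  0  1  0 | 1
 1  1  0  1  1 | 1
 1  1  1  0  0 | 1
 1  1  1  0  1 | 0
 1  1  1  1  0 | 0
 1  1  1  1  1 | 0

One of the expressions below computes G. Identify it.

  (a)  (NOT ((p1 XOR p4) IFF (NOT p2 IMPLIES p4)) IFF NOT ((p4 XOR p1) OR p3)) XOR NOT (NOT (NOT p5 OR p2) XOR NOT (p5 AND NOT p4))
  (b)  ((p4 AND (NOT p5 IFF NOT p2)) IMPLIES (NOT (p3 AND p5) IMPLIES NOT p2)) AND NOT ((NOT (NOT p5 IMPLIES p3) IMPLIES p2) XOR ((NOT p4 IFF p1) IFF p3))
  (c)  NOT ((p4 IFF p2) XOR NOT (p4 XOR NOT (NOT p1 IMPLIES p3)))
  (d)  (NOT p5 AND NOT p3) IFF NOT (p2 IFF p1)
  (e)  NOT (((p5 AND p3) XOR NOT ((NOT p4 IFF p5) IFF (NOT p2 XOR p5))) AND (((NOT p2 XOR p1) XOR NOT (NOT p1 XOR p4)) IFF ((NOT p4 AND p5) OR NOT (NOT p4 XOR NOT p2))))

a

(b) fails at (0,0,0,0,1): the formula yields 1, G is 0.
(c) fails at (0,0,0,1,0): the formula yields 0, G is 1.
(d) fails at (0,0,0,0,1): the formula yields 1, G is 0.
(e) fails at (0,0,0,1,1): the formula yields 1, G is 0.
(a) is the remaining candidate, and it agrees with G on all 32 inputs.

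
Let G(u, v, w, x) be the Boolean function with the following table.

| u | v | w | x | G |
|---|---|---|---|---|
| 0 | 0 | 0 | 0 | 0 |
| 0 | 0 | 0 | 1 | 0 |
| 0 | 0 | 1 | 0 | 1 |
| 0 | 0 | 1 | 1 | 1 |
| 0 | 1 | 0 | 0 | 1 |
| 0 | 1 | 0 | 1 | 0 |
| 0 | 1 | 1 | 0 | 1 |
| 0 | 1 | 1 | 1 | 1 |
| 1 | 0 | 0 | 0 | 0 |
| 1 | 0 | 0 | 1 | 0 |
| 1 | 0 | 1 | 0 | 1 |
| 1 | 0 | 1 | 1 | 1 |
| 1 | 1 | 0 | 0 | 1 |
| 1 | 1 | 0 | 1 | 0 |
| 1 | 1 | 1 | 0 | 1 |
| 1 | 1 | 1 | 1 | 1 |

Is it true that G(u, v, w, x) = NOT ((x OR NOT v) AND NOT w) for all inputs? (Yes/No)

Test each input against both G and the formula:
  u=0, v=0, w=0, x=0: formula gives 0, G = 0 ✓
  u=0, v=0, w=0, x=1: formula gives 0, G = 0 ✓
  u=0, v=0, w=1, x=0: formula gives 1, G = 1 ✓
  u=0, v=0, w=1, x=1: formula gives 1, G = 1 ✓
  … (the remaining 12 rows also agree.)
All 16 rows match — the expression computes G exactly.

Yes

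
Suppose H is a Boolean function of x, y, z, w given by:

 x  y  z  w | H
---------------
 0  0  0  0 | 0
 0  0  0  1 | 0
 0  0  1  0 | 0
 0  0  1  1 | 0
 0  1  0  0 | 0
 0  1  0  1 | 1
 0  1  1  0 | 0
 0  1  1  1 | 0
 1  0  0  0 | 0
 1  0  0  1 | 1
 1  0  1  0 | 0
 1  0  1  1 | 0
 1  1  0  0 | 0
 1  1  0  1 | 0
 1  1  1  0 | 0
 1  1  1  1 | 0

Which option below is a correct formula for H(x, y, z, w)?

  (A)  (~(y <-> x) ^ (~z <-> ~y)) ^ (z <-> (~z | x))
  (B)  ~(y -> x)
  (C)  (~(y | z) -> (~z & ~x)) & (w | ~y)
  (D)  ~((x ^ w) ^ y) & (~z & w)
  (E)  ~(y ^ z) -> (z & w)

(A) disagrees with H on (0,0,0,0) (formula → 1, table → 0); rule it out.
(B) disagrees with H on (0,1,0,0) (formula → 1, table → 0); rule it out.
(C) disagrees with H on (0,0,0,0) (formula → 1, table → 0); rule it out.
(E) disagrees with H on (0,0,1,0) (formula → 1, table → 0); rule it out.
Only (D) survives; checking it on all 16 rows confirms it matches H.

D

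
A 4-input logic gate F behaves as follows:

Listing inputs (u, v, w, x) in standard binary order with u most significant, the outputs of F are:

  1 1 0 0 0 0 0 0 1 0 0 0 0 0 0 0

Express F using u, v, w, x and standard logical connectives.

F(u, v, w, x) = ((((not u and not v) and not w) and not x) or (((not u and not v) and not w) and x)) or (((u and not v) and not w) and not x)

Collect the rows where F=1 — (0,0,0,0), (0,0,0,1), (1,0,0,0) — and write one minterm per row: ¬u·¬v·¬w·¬x, ¬u·¬v·¬w·x, u·¬v·¬w·¬x. Their union (logical OR) reproduces the table exactly.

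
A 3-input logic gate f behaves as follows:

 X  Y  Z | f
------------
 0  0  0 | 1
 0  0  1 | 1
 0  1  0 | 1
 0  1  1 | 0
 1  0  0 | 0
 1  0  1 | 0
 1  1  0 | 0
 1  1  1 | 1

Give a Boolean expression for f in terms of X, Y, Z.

The 1-rows are (0,0,0), (0,0,1), (0,1,0), (1,1,1). Each contributes one minterm — ¬X·¬Y·¬Z; ¬X·¬Y·Z; ¬X·Y·¬Z; X·Y·Z — and their disjunction is a sum-of-products form of f.

f(X, Y, Z) = ((((NOT X AND NOT Y) AND NOT Z) OR ((NOT X AND NOT Y) AND Z)) OR ((NOT X AND Y) AND NOT Z)) OR ((X AND Y) AND Z)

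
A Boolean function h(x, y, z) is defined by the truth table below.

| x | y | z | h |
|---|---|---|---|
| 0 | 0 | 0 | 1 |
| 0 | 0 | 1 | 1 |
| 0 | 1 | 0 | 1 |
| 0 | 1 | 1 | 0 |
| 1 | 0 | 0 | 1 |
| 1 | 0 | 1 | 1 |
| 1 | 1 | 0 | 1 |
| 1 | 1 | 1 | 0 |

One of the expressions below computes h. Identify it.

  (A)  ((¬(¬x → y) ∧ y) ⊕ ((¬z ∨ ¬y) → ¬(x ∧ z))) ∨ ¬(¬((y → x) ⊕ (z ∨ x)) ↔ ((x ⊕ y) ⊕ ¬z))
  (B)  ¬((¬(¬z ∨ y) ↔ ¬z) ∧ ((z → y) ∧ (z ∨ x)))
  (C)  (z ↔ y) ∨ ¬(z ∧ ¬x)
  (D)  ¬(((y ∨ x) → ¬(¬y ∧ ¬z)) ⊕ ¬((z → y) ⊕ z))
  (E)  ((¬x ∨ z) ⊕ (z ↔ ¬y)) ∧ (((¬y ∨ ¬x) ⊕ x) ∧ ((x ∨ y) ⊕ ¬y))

(A) disagrees with h on (0,1,1) (formula → 1, table → 0); rule it out.
(C) disagrees with h on (0,0,1) (formula → 0, table → 1); rule it out.
(D) disagrees with h on (0,0,0) (formula → 0, table → 1); rule it out.
(E) disagrees with h on (0,0,1) (formula → 0, table → 1); rule it out.
That leaves (B). Evaluating it on every row reproduces the table of h exactly.

B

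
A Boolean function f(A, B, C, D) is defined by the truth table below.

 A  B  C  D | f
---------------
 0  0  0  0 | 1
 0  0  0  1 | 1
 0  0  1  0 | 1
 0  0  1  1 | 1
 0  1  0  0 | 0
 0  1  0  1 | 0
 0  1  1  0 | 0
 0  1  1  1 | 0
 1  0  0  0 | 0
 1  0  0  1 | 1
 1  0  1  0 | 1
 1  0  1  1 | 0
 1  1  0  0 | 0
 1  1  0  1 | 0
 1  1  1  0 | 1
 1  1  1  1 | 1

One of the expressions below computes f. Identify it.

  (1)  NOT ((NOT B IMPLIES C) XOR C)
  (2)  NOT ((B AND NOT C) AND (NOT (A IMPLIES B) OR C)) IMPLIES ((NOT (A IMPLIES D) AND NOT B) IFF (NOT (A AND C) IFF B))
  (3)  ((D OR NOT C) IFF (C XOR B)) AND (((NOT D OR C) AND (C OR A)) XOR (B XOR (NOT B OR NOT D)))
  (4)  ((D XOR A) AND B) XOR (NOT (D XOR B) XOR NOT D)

2

(1): at (0,1,1,0) it gives 1, but f = 0 — eliminated.
(3): at (0,0,0,0) it gives 0, but f = 1 — eliminated.
(4): at (0,0,0,0) it gives 0, but f = 1 — eliminated.
(2) is the remaining candidate, and it agrees with f on all 16 inputs.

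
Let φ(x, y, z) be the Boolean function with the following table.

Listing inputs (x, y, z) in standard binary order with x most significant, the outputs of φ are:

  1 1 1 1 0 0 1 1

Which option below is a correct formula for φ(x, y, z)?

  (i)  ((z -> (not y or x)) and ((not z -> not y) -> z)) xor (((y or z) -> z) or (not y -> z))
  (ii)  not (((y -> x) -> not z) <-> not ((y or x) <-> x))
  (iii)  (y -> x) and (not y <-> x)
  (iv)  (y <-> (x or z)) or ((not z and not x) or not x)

iv

(i): at (0,0,1) it gives 0, but φ = 1 — eliminated.
(ii): at (0,0,1) it gives 0, but φ = 1 — eliminated.
(iii): at (0,0,0) it gives 0, but φ = 1 — eliminated.
Only (iv) survives; checking it on all 8 rows confirms it matches φ.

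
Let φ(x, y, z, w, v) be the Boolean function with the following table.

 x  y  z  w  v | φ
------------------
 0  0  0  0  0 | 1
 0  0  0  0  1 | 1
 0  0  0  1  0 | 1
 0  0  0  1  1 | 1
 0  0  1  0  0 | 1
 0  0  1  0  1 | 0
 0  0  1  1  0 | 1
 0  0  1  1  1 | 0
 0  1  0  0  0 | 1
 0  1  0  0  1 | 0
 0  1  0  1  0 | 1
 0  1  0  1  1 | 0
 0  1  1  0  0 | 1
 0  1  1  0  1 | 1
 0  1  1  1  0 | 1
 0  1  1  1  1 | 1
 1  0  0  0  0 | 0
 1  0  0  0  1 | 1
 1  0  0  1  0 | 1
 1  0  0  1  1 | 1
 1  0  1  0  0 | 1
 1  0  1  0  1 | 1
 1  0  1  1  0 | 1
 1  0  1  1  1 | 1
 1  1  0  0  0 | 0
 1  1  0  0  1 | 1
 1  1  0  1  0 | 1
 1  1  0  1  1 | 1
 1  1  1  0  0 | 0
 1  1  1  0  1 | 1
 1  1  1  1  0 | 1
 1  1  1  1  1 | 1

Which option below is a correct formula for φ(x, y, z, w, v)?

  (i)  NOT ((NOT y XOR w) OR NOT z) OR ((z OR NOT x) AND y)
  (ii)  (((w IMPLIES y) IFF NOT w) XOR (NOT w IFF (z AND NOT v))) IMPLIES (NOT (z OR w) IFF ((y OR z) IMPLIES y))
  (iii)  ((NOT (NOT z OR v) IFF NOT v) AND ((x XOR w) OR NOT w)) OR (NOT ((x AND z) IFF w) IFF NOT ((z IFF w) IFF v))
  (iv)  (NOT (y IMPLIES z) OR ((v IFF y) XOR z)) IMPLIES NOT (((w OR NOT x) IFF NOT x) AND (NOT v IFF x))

iv

(i): at (0,0,0,0,0) it gives 0, but φ = 1 — eliminated.
(ii): at (0,0,1,0,1) it gives 1, but φ = 0 — eliminated.
(iii): at (0,0,0,0,0) it gives 0, but φ = 1 — eliminated.
(iv) is the remaining candidate, and it agrees with φ on all 32 inputs.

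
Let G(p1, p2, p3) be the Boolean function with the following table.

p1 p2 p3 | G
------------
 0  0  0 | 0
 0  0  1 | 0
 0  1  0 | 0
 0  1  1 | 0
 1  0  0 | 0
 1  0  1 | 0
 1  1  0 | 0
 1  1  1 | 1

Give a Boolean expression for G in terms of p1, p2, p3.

The output is 1 only when every input is 1 — the AND of all inputs.

G(p1, p2, p3) = (p1 and p2) and p3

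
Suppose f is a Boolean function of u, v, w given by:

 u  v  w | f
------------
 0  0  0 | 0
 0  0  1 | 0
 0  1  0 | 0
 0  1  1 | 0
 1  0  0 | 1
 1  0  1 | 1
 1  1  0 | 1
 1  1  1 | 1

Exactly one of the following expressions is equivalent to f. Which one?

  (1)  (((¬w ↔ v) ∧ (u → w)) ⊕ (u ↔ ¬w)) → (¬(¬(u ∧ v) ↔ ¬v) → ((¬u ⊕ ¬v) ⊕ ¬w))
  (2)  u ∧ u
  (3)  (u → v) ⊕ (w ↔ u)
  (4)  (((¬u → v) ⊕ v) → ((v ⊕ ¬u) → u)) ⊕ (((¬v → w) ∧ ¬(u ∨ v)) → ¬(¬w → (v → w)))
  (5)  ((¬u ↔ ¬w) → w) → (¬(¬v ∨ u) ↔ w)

2

(1) fails at (0,0,0): the formula yields 1, f is 0.
(3) fails at (0,0,1): the formula yields 1, f is 0.
(4) fails at (0,0,1): the formula yields 1, f is 0.
(5) fails at (0,0,0): the formula yields 1, f is 0.
That leaves (2). Evaluating it on every row reproduces the table of f exactly.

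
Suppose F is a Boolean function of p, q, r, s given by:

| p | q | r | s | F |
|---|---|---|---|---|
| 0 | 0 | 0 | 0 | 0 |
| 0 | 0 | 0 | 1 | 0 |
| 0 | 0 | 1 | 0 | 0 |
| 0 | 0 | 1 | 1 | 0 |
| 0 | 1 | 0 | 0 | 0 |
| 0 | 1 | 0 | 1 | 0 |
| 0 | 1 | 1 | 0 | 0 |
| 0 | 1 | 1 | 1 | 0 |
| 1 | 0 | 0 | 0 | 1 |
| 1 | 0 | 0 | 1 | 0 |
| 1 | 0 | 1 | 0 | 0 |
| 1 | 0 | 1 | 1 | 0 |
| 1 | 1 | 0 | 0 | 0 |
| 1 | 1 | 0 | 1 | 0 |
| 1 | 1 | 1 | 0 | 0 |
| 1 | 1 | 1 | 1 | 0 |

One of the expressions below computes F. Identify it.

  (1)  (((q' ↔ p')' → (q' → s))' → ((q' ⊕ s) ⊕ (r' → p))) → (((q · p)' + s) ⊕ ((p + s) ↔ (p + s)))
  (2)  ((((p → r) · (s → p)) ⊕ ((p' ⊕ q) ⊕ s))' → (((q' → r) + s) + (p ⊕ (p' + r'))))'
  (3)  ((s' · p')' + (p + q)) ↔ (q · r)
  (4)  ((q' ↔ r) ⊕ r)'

(1): at (1,0,1,0) it gives 1, but F = 0 — eliminated.
(3): at (0,0,0,0) it gives 1, but F = 0 — eliminated.
(4): at (0,0,0,0) it gives 1, but F = 0 — eliminated.
(2) is the remaining candidate, and it agrees with F on all 16 inputs.

2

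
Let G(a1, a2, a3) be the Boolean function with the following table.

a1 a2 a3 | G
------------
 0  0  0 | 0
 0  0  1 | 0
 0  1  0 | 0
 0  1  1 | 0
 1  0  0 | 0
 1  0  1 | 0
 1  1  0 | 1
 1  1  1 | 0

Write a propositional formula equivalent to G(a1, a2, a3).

G(a1, a2, a3) = (a1 & a2) & ~a3

Only row (1,1,0) gives 1. That row's minterm a1·a2·¬a3 is G directly.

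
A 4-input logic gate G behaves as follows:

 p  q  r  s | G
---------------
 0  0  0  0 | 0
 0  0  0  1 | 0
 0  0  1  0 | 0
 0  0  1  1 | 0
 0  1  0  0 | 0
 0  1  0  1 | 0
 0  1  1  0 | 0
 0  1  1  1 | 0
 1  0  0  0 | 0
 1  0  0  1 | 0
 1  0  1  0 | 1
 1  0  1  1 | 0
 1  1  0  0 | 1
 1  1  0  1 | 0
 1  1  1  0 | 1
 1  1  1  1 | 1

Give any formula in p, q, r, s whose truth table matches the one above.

G(p, q, r, s) = (((((p ∧ ¬q) ∧ r) ∧ ¬s) ∨ (((p ∧ q) ∧ ¬r) ∧ ¬s)) ∨ (((p ∧ q) ∧ r) ∧ ¬s)) ∨ (((p ∧ q) ∧ r) ∧ s)

G=1 on 4 inputs: (1,0,1,0), (1,1,0,0), (1,1,1,0), (1,1,1,1). Reading each as a conjunction of literals (p·¬q·r·¬s, p·q·¬r·¬s, p·q·r·¬s, p·q·r·s) and taking the OR gives the canonical DNF.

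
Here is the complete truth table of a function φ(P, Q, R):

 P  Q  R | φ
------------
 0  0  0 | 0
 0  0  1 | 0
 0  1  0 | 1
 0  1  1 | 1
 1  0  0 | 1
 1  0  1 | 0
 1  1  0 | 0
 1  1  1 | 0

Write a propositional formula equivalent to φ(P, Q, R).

φ(P, Q, R) = (((NOT P AND Q) AND NOT R) OR ((NOT P AND Q) AND R)) OR ((P AND NOT Q) AND NOT R)

φ=1 on 3 inputs: (0,1,0), (0,1,1), (1,0,0). Reading each as a conjunction of literals (¬P·Q·¬R, ¬P·Q·R, P·¬Q·¬R) and taking the OR gives the canonical DNF.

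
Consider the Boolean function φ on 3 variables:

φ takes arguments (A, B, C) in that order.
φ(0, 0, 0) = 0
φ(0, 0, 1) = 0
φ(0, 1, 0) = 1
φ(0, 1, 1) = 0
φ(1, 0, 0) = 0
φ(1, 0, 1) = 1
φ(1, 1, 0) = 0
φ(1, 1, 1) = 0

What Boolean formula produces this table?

The 1-rows are (0,1,0), (1,0,1). Each contributes one minterm — ¬A·B·¬C; A·¬B·C — and their disjunction is a sum-of-products form of φ.

φ(A, B, C) = ((NOT A AND B) AND NOT C) OR ((A AND NOT B) AND C)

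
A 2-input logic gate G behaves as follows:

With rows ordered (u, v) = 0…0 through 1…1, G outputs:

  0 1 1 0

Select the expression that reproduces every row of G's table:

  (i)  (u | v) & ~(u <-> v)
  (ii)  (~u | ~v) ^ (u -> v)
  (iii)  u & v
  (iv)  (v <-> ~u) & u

(ii) fails at (0,1): the formula yields 0, G is 1.
(iii) fails at (0,1): the formula yields 0, G is 1.
(iv) fails at (0,1): the formula yields 0, G is 1.
(i) is the remaining candidate, and it agrees with G on all 4 inputs.

i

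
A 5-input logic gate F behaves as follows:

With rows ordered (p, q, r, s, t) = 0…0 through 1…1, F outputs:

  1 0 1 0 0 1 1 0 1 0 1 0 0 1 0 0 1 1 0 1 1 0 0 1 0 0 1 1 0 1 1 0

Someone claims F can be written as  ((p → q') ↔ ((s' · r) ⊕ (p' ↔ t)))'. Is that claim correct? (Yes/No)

Check the formula against F row by row:
  p=0, q=0, r=0, s=0, t=0: formula gives 1, F = 1 ✓
  p=0, q=0, r=0, s=0, t=1: formula gives 0, F = 0 ✓
  p=0, q=0, r=0, s=1, t=0: formula gives 1, F = 1 ✓
  p=0, q=0, r=0, s=1, t=1: formula gives 0, F = 0 ✓
  …
  p=0, q=1, r=1, s=1, t=0: formula gives 1, but F = 0 ✗
A single disagreement suffices: at (0,1,1,1,0) they differ, so the formula does not compute F.

No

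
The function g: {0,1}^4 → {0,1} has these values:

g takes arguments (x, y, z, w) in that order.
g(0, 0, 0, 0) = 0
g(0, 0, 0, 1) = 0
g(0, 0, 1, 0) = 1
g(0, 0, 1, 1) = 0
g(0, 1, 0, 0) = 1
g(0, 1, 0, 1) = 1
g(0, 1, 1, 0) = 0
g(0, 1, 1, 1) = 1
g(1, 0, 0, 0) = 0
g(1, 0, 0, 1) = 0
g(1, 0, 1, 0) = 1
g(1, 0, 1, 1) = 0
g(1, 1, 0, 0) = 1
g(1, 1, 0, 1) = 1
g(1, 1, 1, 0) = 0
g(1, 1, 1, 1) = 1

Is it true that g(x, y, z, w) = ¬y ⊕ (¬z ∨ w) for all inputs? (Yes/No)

Yes

Test each input against both g and the formula:
  x=0, y=0, z=0, w=0: formula gives 0, g = 0 ✓
  x=0, y=0, z=0, w=1: formula gives 0, g = 0 ✓
  x=0, y=0, z=1, w=0: formula gives 1, g = 1 ✓
  x=0, y=0, z=1, w=1: formula gives 0, g = 0 ✓
  …and likewise for the remaining 12 rows.
All 16 rows match — the expression computes g exactly.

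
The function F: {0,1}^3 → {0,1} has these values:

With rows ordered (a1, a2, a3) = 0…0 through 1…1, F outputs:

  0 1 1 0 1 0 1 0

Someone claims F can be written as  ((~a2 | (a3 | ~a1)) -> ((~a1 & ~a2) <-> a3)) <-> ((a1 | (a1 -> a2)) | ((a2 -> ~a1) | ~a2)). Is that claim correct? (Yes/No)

Yes

Check the formula against F row by row:
  a1=0, a2=0, a3=0: formula gives 0, F = 0 ✓
  a1=0, a2=0, a3=1: formula gives 1, F = 1 ✓
  a1=0, a2=1, a3=0: formula gives 1, F = 1 ✓
  a1=0, a2=1, a3=1: formula gives 0, F = 0 ✓
  a1=1, a2=0, a3=0: formula gives 1, F = 1 ✓
  … (the remaining 3 rows also agree.)
All 8 rows match — the expression computes F exactly.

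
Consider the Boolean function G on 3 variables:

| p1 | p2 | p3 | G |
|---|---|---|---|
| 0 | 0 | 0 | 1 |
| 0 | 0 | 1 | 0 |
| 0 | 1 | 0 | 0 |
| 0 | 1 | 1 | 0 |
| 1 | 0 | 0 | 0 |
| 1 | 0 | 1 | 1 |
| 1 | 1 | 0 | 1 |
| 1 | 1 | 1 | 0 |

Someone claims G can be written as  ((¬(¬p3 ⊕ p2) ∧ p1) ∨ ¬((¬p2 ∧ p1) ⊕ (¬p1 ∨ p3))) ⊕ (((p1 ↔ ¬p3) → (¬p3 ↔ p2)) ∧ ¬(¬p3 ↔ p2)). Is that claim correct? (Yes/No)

No

Test each input against both G and the formula:
  p1=0, p2=0, p3=0: formula gives 1, G = 1 ✓
  p1=0, p2=0, p3=1: formula gives 0, G = 0 ✓
  p1=0, p2=1, p3=0: formula gives 0, G = 0 ✓
  p1=0, p2=1, p3=1: formula gives 0, G = 0 ✓
  p1=1, p2=0, p3=0: formula gives 0, G = 0 ✓
  …
  p1=1, p2=1, p3=1: formula gives 1, but G = 0 ✗
A single disagreement suffices: at (1,1,1) they differ, so the formula does not compute G.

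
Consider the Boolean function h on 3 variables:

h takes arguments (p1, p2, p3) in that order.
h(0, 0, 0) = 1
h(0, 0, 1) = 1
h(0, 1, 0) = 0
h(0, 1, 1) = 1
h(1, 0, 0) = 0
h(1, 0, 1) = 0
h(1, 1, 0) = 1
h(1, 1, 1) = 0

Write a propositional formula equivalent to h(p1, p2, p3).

h(p1, p2, p3) = ((((not p1 and not p2) and not p3) or ((not p1 and not p2) and p3)) or ((not p1 and p2) and p3)) or ((p1 and p2) and not p3)

The 1-rows are (0,0,0), (0,0,1), (0,1,1), (1,1,0). Each contributes one minterm — ¬p1·¬p2·¬p3; ¬p1·¬p2·p3; ¬p1·p2·p3; p1·p2·¬p3 — and their disjunction is a sum-of-products form of h.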